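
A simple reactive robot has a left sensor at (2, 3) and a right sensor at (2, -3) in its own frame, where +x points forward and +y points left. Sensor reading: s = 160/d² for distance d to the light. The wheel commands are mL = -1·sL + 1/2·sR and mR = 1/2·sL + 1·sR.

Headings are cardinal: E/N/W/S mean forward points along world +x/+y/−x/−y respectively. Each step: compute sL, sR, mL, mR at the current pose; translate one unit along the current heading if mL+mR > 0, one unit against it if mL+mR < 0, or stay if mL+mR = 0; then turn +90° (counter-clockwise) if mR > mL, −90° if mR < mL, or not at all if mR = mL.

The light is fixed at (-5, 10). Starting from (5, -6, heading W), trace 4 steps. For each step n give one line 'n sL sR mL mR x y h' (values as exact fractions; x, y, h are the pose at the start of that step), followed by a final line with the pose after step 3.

n=0: pose=(5,-6,W); sL=32/85, sR=160/233; mL=-656/19805, mR=17328/19805; mL+mR=16672/19805 → advance +1; mR−mL=17984/19805 → turn +1·90°
n=1: pose=(4,-6,S); sL=40/117, sR=4/9; mL=-14/117, mR=8/13; mL+mR=58/117 → advance +1; mR−mL=86/117 → turn +1·90°
n=2: pose=(4,-7,E); sL=160/317, sR=160/521; mL=-58000/165157, mR=92400/165157; mL+mR=34400/165157 → advance +1; mR−mL=150400/165157 → turn +1·90°
n=3: pose=(5,-7,N); sL=80/137, sR=80/197; mL=-10280/26989, mR=18840/26989; mL+mR=8560/26989 → advance +1; mR−mL=29120/26989 → turn +1·90°

0 32/85 160/233 -656/19805 17328/19805 5 -6 W
1 40/117 4/9 -14/117 8/13 4 -6 S
2 160/317 160/521 -58000/165157 92400/165157 4 -7 E
3 80/137 80/197 -10280/26989 18840/26989 5 -7 N
final 5 -6 W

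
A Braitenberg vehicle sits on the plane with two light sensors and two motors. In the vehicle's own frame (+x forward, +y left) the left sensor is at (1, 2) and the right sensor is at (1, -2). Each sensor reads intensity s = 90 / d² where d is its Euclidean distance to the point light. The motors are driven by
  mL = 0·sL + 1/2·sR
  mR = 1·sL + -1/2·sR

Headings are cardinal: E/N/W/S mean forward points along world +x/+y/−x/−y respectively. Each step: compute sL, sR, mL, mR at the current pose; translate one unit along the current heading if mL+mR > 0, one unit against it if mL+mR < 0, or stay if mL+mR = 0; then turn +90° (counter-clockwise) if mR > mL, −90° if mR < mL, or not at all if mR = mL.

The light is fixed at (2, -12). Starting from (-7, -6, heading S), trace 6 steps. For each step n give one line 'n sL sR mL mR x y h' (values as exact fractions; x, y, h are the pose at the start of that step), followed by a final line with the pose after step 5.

0 45/37 45/73 45/146 4905/5402 -7 -6 S
1 90/113 90/73 45/73 1485/8249 -7 -7 E
2 45/26 45/58 45/116 2025/1508 -6 -7 S
3 18/17 90/53 45/53 189/901 -6 -8 E
4 45/17 1 1/2 73/34 -5 -8 S
5 90/61 90/37 45/37 585/2257 -5 -9 E
final -4 -9 S

n=0: pose=(-7,-6,S); sL=45/37, sR=45/73; mL=45/146, mR=4905/5402; mL+mR=45/37 → advance +1; mR−mL=1620/2701 → turn +1·90°
n=1: pose=(-7,-7,E); sL=90/113, sR=90/73; mL=45/73, mR=1485/8249; mL+mR=90/113 → advance +1; mR−mL=-3600/8249 → turn -1·90°
n=2: pose=(-6,-7,S); sL=45/26, sR=45/58; mL=45/116, mR=2025/1508; mL+mR=45/26 → advance +1; mR−mL=360/377 → turn +1·90°
n=3: pose=(-6,-8,E); sL=18/17, sR=90/53; mL=45/53, mR=189/901; mL+mR=18/17 → advance +1; mR−mL=-576/901 → turn -1·90°
n=4: pose=(-5,-8,S); sL=45/17, sR=1; mL=1/2, mR=73/34; mL+mR=45/17 → advance +1; mR−mL=28/17 → turn +1·90°
n=5: pose=(-5,-9,E); sL=90/61, sR=90/37; mL=45/37, mR=585/2257; mL+mR=90/61 → advance +1; mR−mL=-2160/2257 → turn -1·90°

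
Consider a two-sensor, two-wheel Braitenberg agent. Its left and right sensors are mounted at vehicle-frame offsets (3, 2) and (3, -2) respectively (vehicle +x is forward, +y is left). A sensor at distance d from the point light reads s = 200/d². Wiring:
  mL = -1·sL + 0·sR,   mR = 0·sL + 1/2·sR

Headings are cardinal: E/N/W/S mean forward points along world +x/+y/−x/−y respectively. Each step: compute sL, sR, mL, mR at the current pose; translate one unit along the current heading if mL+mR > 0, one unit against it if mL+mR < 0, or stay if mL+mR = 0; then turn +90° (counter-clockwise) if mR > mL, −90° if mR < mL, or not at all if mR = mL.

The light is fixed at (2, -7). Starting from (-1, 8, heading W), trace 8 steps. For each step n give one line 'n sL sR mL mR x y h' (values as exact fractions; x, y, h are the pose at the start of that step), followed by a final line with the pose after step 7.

0 40/41 8/13 -40/41 4/13 -1 8 W
1 25/18 5/4 -25/18 5/8 0 8 S
2 8/13 200/197 -8/13 100/197 0 9 E
3 100/193 100/181 -100/193 50/181 -1 9 N
4 40/41 8/13 -40/41 4/13 -1 8 W
5 25/18 5/4 -25/18 5/8 0 8 S
6 8/13 200/197 -8/13 100/197 0 9 E
7 100/193 100/181 -100/193 50/181 -1 9 N
final -1 8 W

n=0: pose=(-1,8,W); sL=40/41, sR=8/13; mL=-40/41, mR=4/13; mL+mR=-356/533 → advance -1; mR−mL=684/533 → turn +1·90°
n=1: pose=(0,8,S); sL=25/18, sR=5/4; mL=-25/18, mR=5/8; mL+mR=-55/72 → advance -1; mR−mL=145/72 → turn +1·90°
n=2: pose=(0,9,E); sL=8/13, sR=200/197; mL=-8/13, mR=100/197; mL+mR=-276/2561 → advance -1; mR−mL=2876/2561 → turn +1·90°
n=3: pose=(-1,9,N); sL=100/193, sR=100/181; mL=-100/193, mR=50/181; mL+mR=-8450/34933 → advance -1; mR−mL=27750/34933 → turn +1·90°
n=4: pose=(-1,8,W); sL=40/41, sR=8/13; mL=-40/41, mR=4/13; mL+mR=-356/533 → advance -1; mR−mL=684/533 → turn +1·90°
n=5: pose=(0,8,S); sL=25/18, sR=5/4; mL=-25/18, mR=5/8; mL+mR=-55/72 → advance -1; mR−mL=145/72 → turn +1·90°
n=6: pose=(0,9,E); sL=8/13, sR=200/197; mL=-8/13, mR=100/197; mL+mR=-276/2561 → advance -1; mR−mL=2876/2561 → turn +1·90°
n=7: pose=(-1,9,N); sL=100/193, sR=100/181; mL=-100/193, mR=50/181; mL+mR=-8450/34933 → advance -1; mR−mL=27750/34933 → turn +1·90°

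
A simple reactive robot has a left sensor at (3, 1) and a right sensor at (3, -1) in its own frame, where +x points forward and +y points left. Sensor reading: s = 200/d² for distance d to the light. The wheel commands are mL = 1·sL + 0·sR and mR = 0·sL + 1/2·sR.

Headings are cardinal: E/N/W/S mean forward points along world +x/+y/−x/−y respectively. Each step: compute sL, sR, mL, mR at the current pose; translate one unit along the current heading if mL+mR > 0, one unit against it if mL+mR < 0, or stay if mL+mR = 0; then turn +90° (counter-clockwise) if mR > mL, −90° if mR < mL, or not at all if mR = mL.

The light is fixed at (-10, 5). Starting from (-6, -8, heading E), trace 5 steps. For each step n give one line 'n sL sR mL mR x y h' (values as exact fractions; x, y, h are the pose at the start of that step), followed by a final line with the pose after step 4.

0 200/193 40/49 200/193 20/49 -6 -8 E
1 50/73 25/34 50/73 25/68 -5 -8 S
2 200/229 200/173 200/229 100/173 -5 -9 W
3 20/13 100/73 20/13 50/73 -6 -9 N
4 200/193 40/49 200/193 20/49 -6 -8 E
final -5 -8 S

n=0: pose=(-6,-8,E); sL=200/193, sR=40/49; mL=200/193, mR=20/49; mL+mR=13660/9457 → advance +1; mR−mL=-5940/9457 → turn -1·90°
n=1: pose=(-5,-8,S); sL=50/73, sR=25/34; mL=50/73, mR=25/68; mL+mR=5225/4964 → advance +1; mR−mL=-1575/4964 → turn -1·90°
n=2: pose=(-5,-9,W); sL=200/229, sR=200/173; mL=200/229, mR=100/173; mL+mR=57500/39617 → advance +1; mR−mL=-11700/39617 → turn -1·90°
n=3: pose=(-6,-9,N); sL=20/13, sR=100/73; mL=20/13, mR=50/73; mL+mR=2110/949 → advance +1; mR−mL=-810/949 → turn -1·90°
n=4: pose=(-6,-8,E); sL=200/193, sR=40/49; mL=200/193, mR=20/49; mL+mR=13660/9457 → advance +1; mR−mL=-5940/9457 → turn -1·90°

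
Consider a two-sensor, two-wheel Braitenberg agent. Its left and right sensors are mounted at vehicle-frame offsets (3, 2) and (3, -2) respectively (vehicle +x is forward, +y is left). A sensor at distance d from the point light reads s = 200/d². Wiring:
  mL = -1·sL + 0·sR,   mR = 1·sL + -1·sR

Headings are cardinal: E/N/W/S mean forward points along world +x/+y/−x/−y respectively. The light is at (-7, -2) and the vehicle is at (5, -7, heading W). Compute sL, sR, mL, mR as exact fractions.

left sensor world pos  = (2, -9); dL² = 130
right sensor world pos = (2, -5); dR² = 90
sL = 200/130 = 20/13
sR = 200/90 = 20/9
mL = -1·sL + 0·sR = -20/13
mR = 1·sL + -1·sR = -80/117

20/13 20/9 -20/13 -80/117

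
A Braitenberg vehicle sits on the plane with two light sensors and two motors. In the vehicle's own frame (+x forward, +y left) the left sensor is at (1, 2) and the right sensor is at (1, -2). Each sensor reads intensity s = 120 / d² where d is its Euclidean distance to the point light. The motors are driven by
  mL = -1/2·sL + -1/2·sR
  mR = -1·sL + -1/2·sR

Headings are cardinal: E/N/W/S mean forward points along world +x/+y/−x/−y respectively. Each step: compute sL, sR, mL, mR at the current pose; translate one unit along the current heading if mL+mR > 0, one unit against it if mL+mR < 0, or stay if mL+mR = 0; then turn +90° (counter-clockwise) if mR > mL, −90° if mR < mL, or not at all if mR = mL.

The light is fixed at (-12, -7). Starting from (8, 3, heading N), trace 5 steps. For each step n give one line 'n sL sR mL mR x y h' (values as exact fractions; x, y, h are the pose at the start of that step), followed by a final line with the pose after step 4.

0 24/89 24/121 -2520/10769 -3972/10769 8 3 N
1 60/281 12/49 -3156/13769 -4626/13769 8 2 E
2 24/101 120/353 -10296/35653 -14532/35653 7 2 S
3 30/97 10/39 -1070/3783 -1655/3783 7 3 W
4 24/89 24/121 -2520/10769 -3972/10769 8 3 N
final 8 2 E

n=0: pose=(8,3,N); sL=24/89, sR=24/121; mL=-2520/10769, mR=-3972/10769; mL+mR=-6492/10769 → advance -1; mR−mL=-12/89 → turn -1·90°
n=1: pose=(8,2,E); sL=60/281, sR=12/49; mL=-3156/13769, mR=-4626/13769; mL+mR=-7782/13769 → advance -1; mR−mL=-30/281 → turn -1·90°
n=2: pose=(7,2,S); sL=24/101, sR=120/353; mL=-10296/35653, mR=-14532/35653; mL+mR=-24828/35653 → advance -1; mR−mL=-12/101 → turn -1·90°
n=3: pose=(7,3,W); sL=30/97, sR=10/39; mL=-1070/3783, mR=-1655/3783; mL+mR=-2725/3783 → advance -1; mR−mL=-15/97 → turn -1·90°
n=4: pose=(8,3,N); sL=24/89, sR=24/121; mL=-2520/10769, mR=-3972/10769; mL+mR=-6492/10769 → advance -1; mR−mL=-12/89 → turn -1·90°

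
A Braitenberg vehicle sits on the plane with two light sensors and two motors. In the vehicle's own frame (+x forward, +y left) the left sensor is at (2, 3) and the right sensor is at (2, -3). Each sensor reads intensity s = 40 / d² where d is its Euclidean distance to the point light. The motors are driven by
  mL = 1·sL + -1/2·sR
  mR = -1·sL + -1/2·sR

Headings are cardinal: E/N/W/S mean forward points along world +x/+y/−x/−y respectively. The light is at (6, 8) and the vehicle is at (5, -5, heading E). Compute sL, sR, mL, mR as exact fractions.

left sensor world pos  = (7, -2); dL² = 101
right sensor world pos = (7, -8); dR² = 257
sL = 40/101 = 40/101
sR = 40/257 = 40/257
mL = 1·sL + -1/2·sR = 8260/25957
mR = -1·sL + -1/2·sR = -12300/25957

40/101 40/257 8260/25957 -12300/25957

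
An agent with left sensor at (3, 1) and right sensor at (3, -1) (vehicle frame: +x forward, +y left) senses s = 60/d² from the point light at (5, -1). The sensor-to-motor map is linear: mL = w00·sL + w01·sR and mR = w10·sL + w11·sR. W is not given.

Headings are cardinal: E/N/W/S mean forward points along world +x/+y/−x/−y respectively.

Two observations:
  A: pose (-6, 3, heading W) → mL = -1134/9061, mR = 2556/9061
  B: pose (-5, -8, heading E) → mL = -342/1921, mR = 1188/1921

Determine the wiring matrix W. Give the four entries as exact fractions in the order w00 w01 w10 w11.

1/2 -1 1/2 1/2

obs A: pose=(-6,3,W) → sL=12/41, sR=60/221, mL=-1134/9061, mR=2556/9061
obs B: pose=(-5,-8,E) → sL=12/17, sR=60/113, mL=-342/1921, mR=1188/1921
sensor matrix S = [[12/41, 60/221], [12/17, 60/113]]; det S = -630720/17406181
solve [mL_A; mL_B] = S·[w00; w01] and [mR_A; mR_B] = S·[w10; w11]:
  w00 = 1/2, w01 = -1, w10 = 1/2, w11 = 1/2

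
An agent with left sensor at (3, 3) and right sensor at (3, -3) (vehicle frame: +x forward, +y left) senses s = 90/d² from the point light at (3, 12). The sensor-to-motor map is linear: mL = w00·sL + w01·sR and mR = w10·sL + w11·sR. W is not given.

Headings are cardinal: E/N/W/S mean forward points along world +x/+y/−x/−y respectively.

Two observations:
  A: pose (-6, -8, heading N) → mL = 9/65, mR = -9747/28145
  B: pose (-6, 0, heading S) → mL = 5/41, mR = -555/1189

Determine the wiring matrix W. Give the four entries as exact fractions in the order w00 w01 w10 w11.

0 1/2 -1 -1/2

obs A: pose=(-6,-8,N) → sL=90/433, sR=18/65, mL=9/65, mR=-9747/28145
obs B: pose=(-6,0,S) → sL=10/29, sR=10/41, mL=5/41, mR=-555/1189
sensor matrix S = [[90/433, 18/65], [10/29, 10/41]]; det S = -299808/6692881
solve [mL_A; mL_B] = S·[w00; w01] and [mR_A; mR_B] = S·[w10; w11]:
  w00 = 0, w01 = 1/2, w10 = -1, w11 = -1/2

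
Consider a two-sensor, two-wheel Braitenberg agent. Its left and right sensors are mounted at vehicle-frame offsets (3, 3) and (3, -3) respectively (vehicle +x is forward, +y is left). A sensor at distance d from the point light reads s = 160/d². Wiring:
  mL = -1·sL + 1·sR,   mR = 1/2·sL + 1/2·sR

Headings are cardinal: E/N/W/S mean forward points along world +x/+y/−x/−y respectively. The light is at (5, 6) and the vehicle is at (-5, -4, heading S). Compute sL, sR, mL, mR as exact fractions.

left sensor world pos  = (-2, -7); dL² = 218
right sensor world pos = (-8, -7); dR² = 338
sL = 160/218 = 80/109
sR = 160/338 = 80/169
mL = -1·sL + 1·sR = -4800/18421
mR = 1/2·sL + 1/2·sR = 11120/18421

80/109 80/169 -4800/18421 11120/18421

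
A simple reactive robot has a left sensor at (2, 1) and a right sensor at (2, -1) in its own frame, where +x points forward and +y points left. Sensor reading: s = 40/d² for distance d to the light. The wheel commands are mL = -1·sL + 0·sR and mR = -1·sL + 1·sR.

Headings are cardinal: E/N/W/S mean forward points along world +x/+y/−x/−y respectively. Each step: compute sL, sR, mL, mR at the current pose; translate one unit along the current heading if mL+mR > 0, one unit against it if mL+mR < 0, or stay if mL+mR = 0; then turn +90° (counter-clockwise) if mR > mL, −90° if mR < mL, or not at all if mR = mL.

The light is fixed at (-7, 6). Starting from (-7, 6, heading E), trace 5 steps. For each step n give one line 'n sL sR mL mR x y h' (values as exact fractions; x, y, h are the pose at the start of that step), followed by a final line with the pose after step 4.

0 8 8 -8 0 -7 6 E
1 5 10 -5 5 -8 6 N
2 4 4 -4 0 -8 6 W
3 8 8 -8 0 -7 6 S
4 5 10 -5 5 -7 7 E
final -7 7 N

n=0: pose=(-7,6,E); sL=8, sR=8; mL=-8, mR=0; mL+mR=-8 → advance -1; mR−mL=8 → turn +1·90°
n=1: pose=(-8,6,N); sL=5, sR=10; mL=-5, mR=5; mL+mR=0 → advance +0; mR−mL=10 → turn +1·90°
n=2: pose=(-8,6,W); sL=4, sR=4; mL=-4, mR=0; mL+mR=-4 → advance -1; mR−mL=4 → turn +1·90°
n=3: pose=(-7,6,S); sL=8, sR=8; mL=-8, mR=0; mL+mR=-8 → advance -1; mR−mL=8 → turn +1·90°
n=4: pose=(-7,7,E); sL=5, sR=10; mL=-5, mR=5; mL+mR=0 → advance +0; mR−mL=10 → turn +1·90°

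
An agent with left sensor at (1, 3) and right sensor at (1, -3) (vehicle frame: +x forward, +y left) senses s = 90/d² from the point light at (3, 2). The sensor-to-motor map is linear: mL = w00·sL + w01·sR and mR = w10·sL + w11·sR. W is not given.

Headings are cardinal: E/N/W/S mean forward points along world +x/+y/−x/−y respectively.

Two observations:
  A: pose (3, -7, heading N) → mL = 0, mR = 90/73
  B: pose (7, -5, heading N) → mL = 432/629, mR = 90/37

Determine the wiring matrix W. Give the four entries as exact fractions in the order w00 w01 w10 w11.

1/2 -1/2 1 0

obs A: pose=(3,-7,N) → sL=90/73, sR=90/73, mL=0, mR=90/73
obs B: pose=(7,-5,N) → sL=90/37, sR=18/17, mL=432/629, mR=90/37
sensor matrix S = [[90/73, 90/73], [90/37, 18/17]]; det S = -77760/45917
solve [mL_A; mL_B] = S·[w00; w01] and [mR_A; mR_B] = S·[w10; w11]:
  w00 = 1/2, w01 = -1/2, w10 = 1, w11 = 0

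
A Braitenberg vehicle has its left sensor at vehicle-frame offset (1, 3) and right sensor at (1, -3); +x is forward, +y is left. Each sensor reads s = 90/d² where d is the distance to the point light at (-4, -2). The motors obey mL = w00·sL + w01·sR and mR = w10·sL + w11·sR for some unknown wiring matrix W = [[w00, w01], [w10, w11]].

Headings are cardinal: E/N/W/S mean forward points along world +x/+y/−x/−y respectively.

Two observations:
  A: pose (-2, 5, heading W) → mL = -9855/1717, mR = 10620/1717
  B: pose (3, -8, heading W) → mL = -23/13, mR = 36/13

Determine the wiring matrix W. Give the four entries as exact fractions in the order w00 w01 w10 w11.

-1 -1/2 1 1

obs A: pose=(-2,5,W) → sL=90/17, sR=90/101, mL=-9855/1717, mR=10620/1717
obs B: pose=(3,-8,W) → sL=10/13, sR=2, mL=-23/13, mR=36/13
sensor matrix S = [[90/17, 90/101], [10/13, 2]]; det S = 221040/22321
solve [mL_A; mL_B] = S·[w00; w01] and [mR_A; mR_B] = S·[w10; w11]:
  w00 = -1, w01 = -1/2, w10 = 1, w11 = 1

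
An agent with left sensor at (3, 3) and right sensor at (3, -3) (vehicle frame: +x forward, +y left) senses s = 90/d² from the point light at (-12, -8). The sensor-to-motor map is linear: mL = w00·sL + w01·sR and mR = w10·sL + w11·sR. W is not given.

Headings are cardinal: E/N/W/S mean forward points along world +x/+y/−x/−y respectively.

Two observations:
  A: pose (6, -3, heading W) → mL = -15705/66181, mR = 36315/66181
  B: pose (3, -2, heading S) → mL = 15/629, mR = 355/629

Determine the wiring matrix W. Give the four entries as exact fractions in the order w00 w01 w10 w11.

obs A: pose=(6,-3,W) → sL=90/229, sR=90/289, mL=-15705/66181, mR=36315/66181
obs B: pose=(3,-2,S) → sL=10/37, sR=10/17, mL=15/629, mR=355/629
sensor matrix S = [[90/229, 90/289], [10/37, 10/17]]; det S = 360000/2448697
solve [mL_A; mL_B] = S·[w00; w01] and [mR_A; mR_B] = S·[w10; w11]:
  w00 = -1, w01 = 1/2, w10 = 1, w11 = 1/2

-1 1/2 1 1/2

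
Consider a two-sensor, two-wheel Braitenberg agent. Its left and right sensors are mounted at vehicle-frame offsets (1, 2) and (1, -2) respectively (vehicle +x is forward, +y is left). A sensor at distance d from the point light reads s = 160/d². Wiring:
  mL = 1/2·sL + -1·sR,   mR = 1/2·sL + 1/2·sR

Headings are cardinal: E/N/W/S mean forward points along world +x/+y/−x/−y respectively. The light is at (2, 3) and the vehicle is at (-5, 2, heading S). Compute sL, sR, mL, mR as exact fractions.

160/29 32/17 432/493 1824/493

left sensor world pos  = (-3, 1); dL² = 29
right sensor world pos = (-7, 1); dR² = 85
sL = 160/29 = 160/29
sR = 160/85 = 32/17
mL = 1/2·sL + -1·sR = 432/493
mR = 1/2·sL + 1/2·sR = 1824/493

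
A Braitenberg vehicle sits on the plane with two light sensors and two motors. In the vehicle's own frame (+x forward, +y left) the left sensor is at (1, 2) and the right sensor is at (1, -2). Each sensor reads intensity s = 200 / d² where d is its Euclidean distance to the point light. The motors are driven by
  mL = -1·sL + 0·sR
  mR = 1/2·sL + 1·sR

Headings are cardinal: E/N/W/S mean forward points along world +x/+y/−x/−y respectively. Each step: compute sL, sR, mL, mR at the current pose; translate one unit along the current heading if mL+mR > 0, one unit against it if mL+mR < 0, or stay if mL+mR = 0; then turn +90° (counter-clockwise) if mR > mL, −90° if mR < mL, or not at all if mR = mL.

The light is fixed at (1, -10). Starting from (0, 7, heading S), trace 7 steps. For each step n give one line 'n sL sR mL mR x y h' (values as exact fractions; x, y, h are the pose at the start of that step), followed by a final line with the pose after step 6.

n=0: pose=(0,7,S); sL=200/257, sR=40/53; mL=-200/257, mR=15580/13621; mL+mR=4980/13621 → advance +1; mR−mL=26180/13621 → turn +1·90°
n=1: pose=(0,6,E); sL=50/81, sR=50/49; mL=-50/81, mR=5275/3969; mL+mR=2825/3969 → advance +1; mR−mL=2575/1323 → turn +1·90°
n=2: pose=(1,6,N); sL=200/293, sR=200/293; mL=-200/293, mR=300/293; mL+mR=100/293 → advance +1; mR−mL=500/293 → turn +1·90°
n=3: pose=(1,7,W); sL=100/113, sR=100/181; mL=-100/113, mR=20350/20453; mL+mR=2250/20453 → advance +1; mR−mL=38450/20453 → turn +1·90°
n=4: pose=(0,7,S); sL=200/257, sR=40/53; mL=-200/257, mR=15580/13621; mL+mR=4980/13621 → advance +1; mR−mL=26180/13621 → turn +1·90°
n=5: pose=(0,6,E); sL=50/81, sR=50/49; mL=-50/81, mR=5275/3969; mL+mR=2825/3969 → advance +1; mR−mL=2575/1323 → turn +1·90°
n=6: pose=(1,6,N); sL=200/293, sR=200/293; mL=-200/293, mR=300/293; mL+mR=100/293 → advance +1; mR−mL=500/293 → turn +1·90°

0 200/257 40/53 -200/257 15580/13621 0 7 S
1 50/81 50/49 -50/81 5275/3969 0 6 E
2 200/293 200/293 -200/293 300/293 1 6 N
3 100/113 100/181 -100/113 20350/20453 1 7 W
4 200/257 40/53 -200/257 15580/13621 0 7 S
5 50/81 50/49 -50/81 5275/3969 0 6 E
6 200/293 200/293 -200/293 300/293 1 6 N
final 1 7 W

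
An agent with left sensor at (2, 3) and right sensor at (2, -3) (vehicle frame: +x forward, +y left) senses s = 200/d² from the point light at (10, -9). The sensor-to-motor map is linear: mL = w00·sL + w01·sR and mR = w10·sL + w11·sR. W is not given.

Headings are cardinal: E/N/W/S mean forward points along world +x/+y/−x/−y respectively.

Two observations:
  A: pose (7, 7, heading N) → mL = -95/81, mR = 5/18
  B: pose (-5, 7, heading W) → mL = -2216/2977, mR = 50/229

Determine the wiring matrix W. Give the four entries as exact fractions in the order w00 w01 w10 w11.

-1 -1 1/2 0

obs A: pose=(7,7,N) → sL=5/9, sR=50/81, mL=-95/81, mR=5/18
obs B: pose=(-5,7,W) → sL=100/229, sR=4/13, mL=-2216/2977, mR=50/229
sensor matrix S = [[5/9, 50/81], [100/229, 4/13]]; det S = -23780/241137
solve [mL_A; mL_B] = S·[w00; w01] and [mR_A; mR_B] = S·[w10; w11]:
  w00 = -1, w01 = -1, w10 = 1/2, w11 = 0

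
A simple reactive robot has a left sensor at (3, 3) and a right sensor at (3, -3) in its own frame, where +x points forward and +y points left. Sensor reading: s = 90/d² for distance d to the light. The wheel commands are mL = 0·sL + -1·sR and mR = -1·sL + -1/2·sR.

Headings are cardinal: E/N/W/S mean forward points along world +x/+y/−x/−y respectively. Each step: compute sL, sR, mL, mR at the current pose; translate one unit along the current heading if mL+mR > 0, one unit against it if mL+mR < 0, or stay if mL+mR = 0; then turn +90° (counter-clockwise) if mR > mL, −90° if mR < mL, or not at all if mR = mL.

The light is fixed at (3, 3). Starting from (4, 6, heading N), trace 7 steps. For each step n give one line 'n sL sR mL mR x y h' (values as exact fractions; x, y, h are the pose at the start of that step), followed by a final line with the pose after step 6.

0 9/4 45/26 -45/26 -81/26 4 6 N
1 90/41 90/17 -90/17 -3375/697 4 5 E
2 45/17 45/17 -45/17 -135/34 3 5 N
3 18/5 90/13 -90/13 -459/65 3 4 E
4 45/4 9/2 -9/2 -27/2 2 4 S
5 90/17 90/41 -90/41 -4455/697 2 5 W
6 45/17 45/17 -45/17 -135/34 3 5 N
final 3 4 E

n=0: pose=(4,6,N); sL=9/4, sR=45/26; mL=-45/26, mR=-81/26; mL+mR=-63/13 → advance -1; mR−mL=-18/13 → turn -1·90°
n=1: pose=(4,5,E); sL=90/41, sR=90/17; mL=-90/17, mR=-3375/697; mL+mR=-7065/697 → advance -1; mR−mL=315/697 → turn +1·90°
n=2: pose=(3,5,N); sL=45/17, sR=45/17; mL=-45/17, mR=-135/34; mL+mR=-225/34 → advance -1; mR−mL=-45/34 → turn -1·90°
n=3: pose=(3,4,E); sL=18/5, sR=90/13; mL=-90/13, mR=-459/65; mL+mR=-909/65 → advance -1; mR−mL=-9/65 → turn -1·90°
n=4: pose=(2,4,S); sL=45/4, sR=9/2; mL=-9/2, mR=-27/2; mL+mR=-18 → advance -1; mR−mL=-9 → turn -1·90°
n=5: pose=(2,5,W); sL=90/17, sR=90/41; mL=-90/41, mR=-4455/697; mL+mR=-5985/697 → advance -1; mR−mL=-2925/697 → turn -1·90°
n=6: pose=(3,5,N); sL=45/17, sR=45/17; mL=-45/17, mR=-135/34; mL+mR=-225/34 → advance -1; mR−mL=-45/34 → turn -1·90°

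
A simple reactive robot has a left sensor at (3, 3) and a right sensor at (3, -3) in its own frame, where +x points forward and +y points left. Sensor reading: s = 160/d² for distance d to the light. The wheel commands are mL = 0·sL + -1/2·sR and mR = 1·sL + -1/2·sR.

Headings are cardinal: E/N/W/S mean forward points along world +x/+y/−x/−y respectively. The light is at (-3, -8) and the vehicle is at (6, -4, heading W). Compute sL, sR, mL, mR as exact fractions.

160/37 32/17 -16/17 2128/629

left sensor world pos  = (3, -7); dL² = 37
right sensor world pos = (3, -1); dR² = 85
sL = 160/37 = 160/37
sR = 160/85 = 32/17
mL = 0·sL + -1/2·sR = -16/17
mR = 1·sL + -1/2·sR = 2128/629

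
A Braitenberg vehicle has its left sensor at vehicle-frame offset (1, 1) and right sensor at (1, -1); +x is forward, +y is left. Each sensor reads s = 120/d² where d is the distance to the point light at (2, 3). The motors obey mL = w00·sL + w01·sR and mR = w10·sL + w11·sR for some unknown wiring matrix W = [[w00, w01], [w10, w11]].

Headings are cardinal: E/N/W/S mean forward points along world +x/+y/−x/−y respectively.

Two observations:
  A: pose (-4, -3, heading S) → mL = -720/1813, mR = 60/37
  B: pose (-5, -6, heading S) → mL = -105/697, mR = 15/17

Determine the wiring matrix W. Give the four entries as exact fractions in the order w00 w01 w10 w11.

obs A: pose=(-4,-3,S) → sL=60/37, sR=60/49, mL=-720/1813, mR=60/37
obs B: pose=(-5,-6,S) → sL=15/17, sR=30/41, mL=-105/697, mR=15/17
sensor matrix S = [[60/37, 60/49], [15/17, 30/41]]; det S = 134100/1263661
solve [mL_A; mL_B] = S·[w00; w01] and [mR_A; mR_B] = S·[w10; w11]:
  w00 = -1, w01 = 1, w10 = 1, w11 = 0

-1 1 1 0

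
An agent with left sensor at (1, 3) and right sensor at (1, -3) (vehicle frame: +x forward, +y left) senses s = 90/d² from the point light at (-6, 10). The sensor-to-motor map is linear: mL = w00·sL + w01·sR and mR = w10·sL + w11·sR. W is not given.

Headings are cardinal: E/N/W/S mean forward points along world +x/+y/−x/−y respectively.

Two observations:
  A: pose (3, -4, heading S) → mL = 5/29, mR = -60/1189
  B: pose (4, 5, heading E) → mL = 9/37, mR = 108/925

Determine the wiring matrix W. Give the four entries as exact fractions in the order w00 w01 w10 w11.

0 1/2 1/2 -1/2

obs A: pose=(3,-4,S) → sL=10/41, sR=10/29, mL=5/29, mR=-60/1189
obs B: pose=(4,5,E) → sL=18/25, sR=18/37, mL=9/37, mR=108/925
sensor matrix S = [[10/41, 10/29], [18/25, 18/37]]; det S = -28512/219965
solve [mL_A; mL_B] = S·[w00; w01] and [mR_A; mR_B] = S·[w10; w11]:
  w00 = 0, w01 = 1/2, w10 = 1/2, w11 = -1/2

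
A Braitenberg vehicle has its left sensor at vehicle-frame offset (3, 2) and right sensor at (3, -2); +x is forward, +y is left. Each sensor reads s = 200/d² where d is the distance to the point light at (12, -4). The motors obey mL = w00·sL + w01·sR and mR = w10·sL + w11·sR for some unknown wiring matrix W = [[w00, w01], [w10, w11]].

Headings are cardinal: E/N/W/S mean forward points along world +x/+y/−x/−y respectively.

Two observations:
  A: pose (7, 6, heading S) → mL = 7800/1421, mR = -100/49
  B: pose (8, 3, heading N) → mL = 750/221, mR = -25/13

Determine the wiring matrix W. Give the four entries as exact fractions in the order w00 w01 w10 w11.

obs A: pose=(7,6,S) → sL=100/29, sR=100/49, mL=7800/1421, mR=-100/49
obs B: pose=(8,3,N) → sL=25/17, sR=25/13, mL=750/221, mR=-25/13
sensor matrix S = [[100/29, 100/49], [25/17, 25/13]]; det S = 1140000/314041
solve [mL_A; mL_B] = S·[w00; w01] and [mR_A; mR_B] = S·[w10; w11]:
  w00 = 1, w01 = 1, w10 = 0, w11 = -1

1 1 0 -1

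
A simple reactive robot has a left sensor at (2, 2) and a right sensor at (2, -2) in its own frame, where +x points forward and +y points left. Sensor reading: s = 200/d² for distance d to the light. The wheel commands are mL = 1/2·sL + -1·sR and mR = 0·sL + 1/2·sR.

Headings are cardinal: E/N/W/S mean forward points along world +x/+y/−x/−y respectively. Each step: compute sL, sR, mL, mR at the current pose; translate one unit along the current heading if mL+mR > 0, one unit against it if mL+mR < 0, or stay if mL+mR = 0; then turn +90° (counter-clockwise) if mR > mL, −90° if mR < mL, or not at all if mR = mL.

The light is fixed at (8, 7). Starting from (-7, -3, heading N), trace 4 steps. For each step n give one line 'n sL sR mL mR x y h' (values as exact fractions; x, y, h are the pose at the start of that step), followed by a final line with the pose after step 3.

0 200/353 200/233 -47300/82249 100/233 -7 -3 N
1 100/229 20/37 -2730/8473 10/37 -7 -4 W
2 200/313 8/17 -804/5321 4/17 -6 -4 S
3 50/61 10/17 -185/1037 5/17 -6 -5 E
final -5 -5 N

n=0: pose=(-7,-3,N); sL=200/353, sR=200/233; mL=-47300/82249, mR=100/233; mL+mR=-12000/82249 → advance -1; mR−mL=82600/82249 → turn +1·90°
n=1: pose=(-7,-4,W); sL=100/229, sR=20/37; mL=-2730/8473, mR=10/37; mL+mR=-440/8473 → advance -1; mR−mL=5020/8473 → turn +1·90°
n=2: pose=(-6,-4,S); sL=200/313, sR=8/17; mL=-804/5321, mR=4/17; mL+mR=448/5321 → advance +1; mR−mL=2056/5321 → turn +1·90°
n=3: pose=(-6,-5,E); sL=50/61, sR=10/17; mL=-185/1037, mR=5/17; mL+mR=120/1037 → advance +1; mR−mL=490/1037 → turn +1·90°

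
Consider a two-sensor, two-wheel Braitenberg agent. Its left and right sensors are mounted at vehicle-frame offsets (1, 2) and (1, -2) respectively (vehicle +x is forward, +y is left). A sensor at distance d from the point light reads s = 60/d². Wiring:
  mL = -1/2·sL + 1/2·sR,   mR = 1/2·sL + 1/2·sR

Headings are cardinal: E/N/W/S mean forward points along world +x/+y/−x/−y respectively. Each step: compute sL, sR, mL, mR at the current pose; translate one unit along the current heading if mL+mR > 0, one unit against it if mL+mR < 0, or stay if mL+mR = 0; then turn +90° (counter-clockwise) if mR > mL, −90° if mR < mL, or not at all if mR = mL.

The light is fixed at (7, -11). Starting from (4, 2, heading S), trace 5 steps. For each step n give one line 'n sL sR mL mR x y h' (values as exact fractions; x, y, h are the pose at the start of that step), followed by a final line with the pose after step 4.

0 12/29 60/169 -144/4901 1884/4901 4 2 S
1 3/10 15/26 9/65 57/130 4 1 E
2 12/37 60/169 96/6253 2124/6253 5 1 N
3 6/13 10/39 -4/39 14/39 5 2 W
4 12/29 60/169 -144/4901 1884/4901 4 2 S
final 4 1 E

n=0: pose=(4,2,S); sL=12/29, sR=60/169; mL=-144/4901, mR=1884/4901; mL+mR=60/169 → advance +1; mR−mL=12/29 → turn +1·90°
n=1: pose=(4,1,E); sL=3/10, sR=15/26; mL=9/65, mR=57/130; mL+mR=15/26 → advance +1; mR−mL=3/10 → turn +1·90°
n=2: pose=(5,1,N); sL=12/37, sR=60/169; mL=96/6253, mR=2124/6253; mL+mR=60/169 → advance +1; mR−mL=12/37 → turn +1·90°
n=3: pose=(5,2,W); sL=6/13, sR=10/39; mL=-4/39, mR=14/39; mL+mR=10/39 → advance +1; mR−mL=6/13 → turn +1·90°
n=4: pose=(4,2,S); sL=12/29, sR=60/169; mL=-144/4901, mR=1884/4901; mL+mR=60/169 → advance +1; mR−mL=12/29 → turn +1·90°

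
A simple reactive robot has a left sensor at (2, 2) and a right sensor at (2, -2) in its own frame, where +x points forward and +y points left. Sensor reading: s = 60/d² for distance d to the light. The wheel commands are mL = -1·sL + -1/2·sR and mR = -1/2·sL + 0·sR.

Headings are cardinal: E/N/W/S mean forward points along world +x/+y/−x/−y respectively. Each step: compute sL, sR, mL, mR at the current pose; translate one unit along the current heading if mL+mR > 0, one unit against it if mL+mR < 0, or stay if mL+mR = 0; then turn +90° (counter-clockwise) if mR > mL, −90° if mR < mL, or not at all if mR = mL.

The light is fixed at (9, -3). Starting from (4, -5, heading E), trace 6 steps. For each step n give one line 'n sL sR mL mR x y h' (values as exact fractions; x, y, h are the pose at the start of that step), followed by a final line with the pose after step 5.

n=0: pose=(4,-5,E); sL=20/3, sR=12/5; mL=-118/15, mR=-10/3; mL+mR=-56/5 → advance -1; mR−mL=68/15 → turn +1·90°
n=1: pose=(3,-5,N); sL=15/16, sR=15/4; mL=-45/16, mR=-15/32; mL+mR=-105/32 → advance -1; mR−mL=75/32 → turn +1·90°
n=2: pose=(3,-6,W); sL=60/89, sR=12/13; mL=-1314/1157, mR=-30/89; mL+mR=-1704/1157 → advance -1; mR−mL=924/1157 → turn +1·90°
n=3: pose=(4,-6,S); sL=30/17, sR=30/37; mL=-1365/629, mR=-15/17; mL+mR=-1920/629 → advance -1; mR−mL=810/629 → turn +1·90°
n=4: pose=(4,-5,E); sL=20/3, sR=12/5; mL=-118/15, mR=-10/3; mL+mR=-56/5 → advance -1; mR−mL=68/15 → turn +1·90°
n=5: pose=(3,-5,N); sL=15/16, sR=15/4; mL=-45/16, mR=-15/32; mL+mR=-105/32 → advance -1; mR−mL=75/32 → turn +1·90°

0 20/3 12/5 -118/15 -10/3 4 -5 E
1 15/16 15/4 -45/16 -15/32 3 -5 N
2 60/89 12/13 -1314/1157 -30/89 3 -6 W
3 30/17 30/37 -1365/629 -15/17 4 -6 S
4 20/3 12/5 -118/15 -10/3 4 -5 E
5 15/16 15/4 -45/16 -15/32 3 -5 N
final 3 -6 W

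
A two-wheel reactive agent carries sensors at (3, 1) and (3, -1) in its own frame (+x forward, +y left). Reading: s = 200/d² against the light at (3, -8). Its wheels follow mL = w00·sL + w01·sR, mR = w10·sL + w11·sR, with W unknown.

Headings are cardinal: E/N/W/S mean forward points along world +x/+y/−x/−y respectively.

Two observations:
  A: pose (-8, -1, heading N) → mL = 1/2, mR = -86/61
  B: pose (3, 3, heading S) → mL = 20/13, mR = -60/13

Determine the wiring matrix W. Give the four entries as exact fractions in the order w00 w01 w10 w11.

obs A: pose=(-8,-1,N) → sL=50/61, sR=1, mL=1/2, mR=-86/61
obs B: pose=(3,3,S) → sL=40/13, sR=40/13, mL=20/13, mR=-60/13
sensor matrix S = [[50/61, 1], [40/13, 40/13]]; det S = -440/793
solve [mL_A; mL_B] = S·[w00; w01] and [mR_A; mR_B] = S·[w10; w11]:
  w00 = 0, w01 = 1/2, w10 = -1/2, w11 = -1

0 1/2 -1/2 -1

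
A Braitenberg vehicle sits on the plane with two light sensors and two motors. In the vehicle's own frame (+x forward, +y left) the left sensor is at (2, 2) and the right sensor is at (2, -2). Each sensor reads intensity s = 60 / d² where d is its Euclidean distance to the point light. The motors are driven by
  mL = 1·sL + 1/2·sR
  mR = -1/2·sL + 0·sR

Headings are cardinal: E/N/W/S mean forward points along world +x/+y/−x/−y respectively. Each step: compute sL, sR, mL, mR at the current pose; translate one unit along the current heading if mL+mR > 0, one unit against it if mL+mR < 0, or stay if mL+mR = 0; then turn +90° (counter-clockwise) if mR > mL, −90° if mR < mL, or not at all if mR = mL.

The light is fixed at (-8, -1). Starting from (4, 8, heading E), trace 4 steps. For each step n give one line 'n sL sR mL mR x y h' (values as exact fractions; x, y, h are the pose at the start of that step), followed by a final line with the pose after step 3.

n=0: pose=(4,8,E); sL=60/317, sR=12/49; mL=4842/15533, mR=-30/317; mL+mR=3372/15533 → advance +1; mR−mL=-6312/15533 → turn -1·90°
n=1: pose=(5,8,S); sL=30/137, sR=6/17; mL=921/2329, mR=-15/137; mL+mR=666/2329 → advance +1; mR−mL=-1176/2329 → turn -1·90°
n=2: pose=(5,7,W); sL=60/157, sR=60/221; mL=17970/34697, mR=-30/157; mL+mR=11340/34697 → advance +1; mR−mL=-24600/34697 → turn -1·90°
n=3: pose=(4,7,N); sL=3/10, sR=15/74; mL=297/740, mR=-3/20; mL+mR=93/370 → advance +1; mR−mL=-102/185 → turn -1·90°

0 60/317 12/49 4842/15533 -30/317 4 8 E
1 30/137 6/17 921/2329 -15/137 5 8 S
2 60/157 60/221 17970/34697 -30/157 5 7 W
3 3/10 15/74 297/740 -3/20 4 7 N
final 4 8 E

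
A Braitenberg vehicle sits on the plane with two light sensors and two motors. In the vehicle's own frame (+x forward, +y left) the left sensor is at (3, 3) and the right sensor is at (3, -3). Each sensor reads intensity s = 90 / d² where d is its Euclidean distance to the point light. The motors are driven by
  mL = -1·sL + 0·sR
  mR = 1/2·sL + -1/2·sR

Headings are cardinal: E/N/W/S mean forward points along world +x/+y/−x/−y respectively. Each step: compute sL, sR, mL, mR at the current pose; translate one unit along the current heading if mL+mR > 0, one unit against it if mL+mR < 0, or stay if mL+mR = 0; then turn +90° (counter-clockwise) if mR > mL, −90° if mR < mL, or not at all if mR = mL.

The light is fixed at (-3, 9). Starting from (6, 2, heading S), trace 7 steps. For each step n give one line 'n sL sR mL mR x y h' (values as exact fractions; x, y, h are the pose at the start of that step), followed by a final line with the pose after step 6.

n=0: pose=(6,2,S); sL=45/122, sR=45/68; mL=-45/122, mR=-1215/8296; mL+mR=-4275/8296 → advance -1; mR−mL=1845/8296 → turn +1·90°
n=1: pose=(6,3,E); sL=10/17, sR=2/5; mL=-10/17, mR=8/85; mL+mR=-42/85 → advance -1; mR−mL=58/85 → turn +1·90°
n=2: pose=(5,3,N); sL=45/17, sR=9/13; mL=-45/17, mR=216/221; mL+mR=-369/221 → advance -1; mR−mL=801/221 → turn +1·90°
n=3: pose=(5,2,W); sL=18/25, sR=90/41; mL=-18/25, mR=-756/1025; mL+mR=-1494/1025 → advance -1; mR−mL=-18/1025 → turn -1·90°
n=4: pose=(6,2,N); sL=45/26, sR=9/16; mL=-45/26, mR=243/416; mL+mR=-477/416 → advance -1; mR−mL=963/416 → turn +1·90°
n=5: pose=(6,1,W); sL=90/157, sR=90/61; mL=-90/157, mR=-4320/9577; mL+mR=-9810/9577 → advance -1; mR−mL=1170/9577 → turn +1·90°
n=6: pose=(7,1,S); sL=9/29, sR=9/17; mL=-9/29, mR=-54/493; mL+mR=-207/493 → advance -1; mR−mL=99/493 → turn +1·90°

0 45/122 45/68 -45/122 -1215/8296 6 2 S
1 10/17 2/5 -10/17 8/85 6 3 E
2 45/17 9/13 -45/17 216/221 5 3 N
3 18/25 90/41 -18/25 -756/1025 5 2 W
4 45/26 9/16 -45/26 243/416 6 2 N
5 90/157 90/61 -90/157 -4320/9577 6 1 W
6 9/29 9/17 -9/29 -54/493 7 1 S
final 7 2 E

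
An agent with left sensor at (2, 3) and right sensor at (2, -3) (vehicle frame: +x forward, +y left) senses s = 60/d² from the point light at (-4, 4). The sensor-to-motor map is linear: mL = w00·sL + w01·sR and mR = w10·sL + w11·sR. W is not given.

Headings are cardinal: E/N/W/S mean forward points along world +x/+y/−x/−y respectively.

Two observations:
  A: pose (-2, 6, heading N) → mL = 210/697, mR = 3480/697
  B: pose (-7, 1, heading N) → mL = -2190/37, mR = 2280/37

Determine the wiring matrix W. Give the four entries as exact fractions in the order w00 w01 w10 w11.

obs A: pose=(-2,6,N) → sL=60/17, sR=60/41, mL=210/697, mR=3480/697
obs B: pose=(-7,1,N) → sL=60/37, sR=60, mL=-2190/37, mR=2280/37
sensor matrix S = [[60/17, 60/41], [60/37, 60]]; det S = 5400000/25789
solve [mL_A; mL_B] = S·[w00; w01] and [mR_A; mR_B] = S·[w10; w11]:
  w00 = 1/2, w01 = -1, w10 = 1, w11 = 1

1/2 -1 1 1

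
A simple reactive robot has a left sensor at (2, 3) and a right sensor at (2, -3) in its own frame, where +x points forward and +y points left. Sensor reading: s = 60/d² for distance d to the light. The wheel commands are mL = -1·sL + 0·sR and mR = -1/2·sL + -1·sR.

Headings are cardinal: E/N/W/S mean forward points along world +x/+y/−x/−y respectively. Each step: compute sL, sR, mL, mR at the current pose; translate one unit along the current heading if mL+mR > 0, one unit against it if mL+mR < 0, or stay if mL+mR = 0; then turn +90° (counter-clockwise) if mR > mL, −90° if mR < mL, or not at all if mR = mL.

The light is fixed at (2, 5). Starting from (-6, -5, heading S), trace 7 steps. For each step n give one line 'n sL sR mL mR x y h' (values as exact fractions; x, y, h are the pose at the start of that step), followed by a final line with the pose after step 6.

0 60/169 12/53 -60/169 -3618/8957 -6 -5 S
1 15/61 15/34 -15/61 -585/1037 -6 -4 W
2 60/149 12/13 -60/149 -2178/1937 -5 -4 N
3 30/37 30/97 -30/37 -2565/3589 -5 -5 E
4 12/37 60/89 -12/37 -2754/3293 -6 -5 N
5 3/5 15/58 -3/5 -81/145 -6 -6 E
6 4/15 20/39 -4/15 -42/65 -7 -6 N
final -7 -7 E

n=0: pose=(-6,-5,S); sL=60/169, sR=12/53; mL=-60/169, mR=-3618/8957; mL+mR=-6798/8957 → advance -1; mR−mL=-438/8957 → turn -1·90°
n=1: pose=(-6,-4,W); sL=15/61, sR=15/34; mL=-15/61, mR=-585/1037; mL+mR=-840/1037 → advance -1; mR−mL=-330/1037 → turn -1·90°
n=2: pose=(-5,-4,N); sL=60/149, sR=12/13; mL=-60/149, mR=-2178/1937; mL+mR=-2958/1937 → advance -1; mR−mL=-1398/1937 → turn -1·90°
n=3: pose=(-5,-5,E); sL=30/37, sR=30/97; mL=-30/37, mR=-2565/3589; mL+mR=-5475/3589 → advance -1; mR−mL=345/3589 → turn +1·90°
n=4: pose=(-6,-5,N); sL=12/37, sR=60/89; mL=-12/37, mR=-2754/3293; mL+mR=-3822/3293 → advance -1; mR−mL=-1686/3293 → turn -1·90°
n=5: pose=(-6,-6,E); sL=3/5, sR=15/58; mL=-3/5, mR=-81/145; mL+mR=-168/145 → advance -1; mR−mL=6/145 → turn +1·90°
n=6: pose=(-7,-6,N); sL=4/15, sR=20/39; mL=-4/15, mR=-42/65; mL+mR=-178/195 → advance -1; mR−mL=-74/195 → turn -1·90°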